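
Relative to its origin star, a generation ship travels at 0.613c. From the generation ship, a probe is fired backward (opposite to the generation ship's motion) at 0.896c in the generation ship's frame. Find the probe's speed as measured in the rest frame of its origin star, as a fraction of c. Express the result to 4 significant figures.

In units of c, u = (u' + v)/(1 + u'v) with u' = −0.896 and v = 0.613.
Numerator: −0.896 + 0.613 = −0.283. Denominator: 1 + (−0.896)(0.613) = 0.450752.
u = −0.283/0.450752 = −0.62784, so the speed is 0.6278c.

0.6278c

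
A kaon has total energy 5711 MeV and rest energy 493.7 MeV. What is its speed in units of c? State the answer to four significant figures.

Total energy E = γmc² gives γ = 5711/493.7 = 11.568.
Hence β = √(1 − 1/γ²) = √(1 − 0.0074728) = √0.9925272 = 0.9963.

0.9963c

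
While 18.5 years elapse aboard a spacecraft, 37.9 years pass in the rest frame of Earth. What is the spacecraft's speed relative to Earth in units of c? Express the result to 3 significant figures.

γ = Δt/Δτ = 37.9/18.5 = 2.0486.
β = √(1 − 1/γ²) = √(1 − 0.238279) = √0.761721 = 0.873.

0.873c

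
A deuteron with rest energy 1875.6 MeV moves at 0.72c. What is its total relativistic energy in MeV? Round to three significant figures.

2700 MeV

β² = 0.5184, so γ = 1/√0.4816 = 1.441.
Total energy: E = γmc² = 1.441 × 1875.6 MeV = 2700 MeV.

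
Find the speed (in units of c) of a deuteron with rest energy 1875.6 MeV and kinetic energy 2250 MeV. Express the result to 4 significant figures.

K = (γ−1)mc², so γ = 1 + 2250/1875.6 = 2.1996.
Then v/c = √(1 − γ⁻²) = √(1 − 0.206687) = √0.793313 = 0.8907.

0.8907c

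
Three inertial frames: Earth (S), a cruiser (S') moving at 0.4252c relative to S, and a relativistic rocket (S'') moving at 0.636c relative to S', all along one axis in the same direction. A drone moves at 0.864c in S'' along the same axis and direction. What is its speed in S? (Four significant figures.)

First combine the drone and relativistic rocket (S''→S'): u₁ = (0.864 + 0.636)/(1 + 0.864×0.636) = 1.5/1.549504 = 0.96805.
Then combine with the cruiser (S'→S): u = (0.96805 + 0.4252)/(1 + 0.96805×0.4252) = 1.39325/1.41161486 = 0.98699.

0.9870c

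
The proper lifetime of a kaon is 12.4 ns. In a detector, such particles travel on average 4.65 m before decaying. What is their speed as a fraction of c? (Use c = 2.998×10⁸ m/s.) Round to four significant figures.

d = βγcτ ⇒ βγ = d/(cτ) = 4.650 m / (3.71752 m) = 1.2508.
β = (βγ)/√(1+(βγ)²) = 1.2508/√2.5645 = 0.7811.

0.7811c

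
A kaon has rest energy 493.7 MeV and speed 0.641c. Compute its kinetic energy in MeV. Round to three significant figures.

150 MeV

γ = 1/√(1 − β²) = 1/√(1 − 0.410881) = 1/√0.589119 = 1/0.767541 = 1.30286.
Kinetic energy: K = (γ − 1)mc² = (1.30286 − 1) × 493.7 MeV = 0.30286 × 493.7 = 150 MeV.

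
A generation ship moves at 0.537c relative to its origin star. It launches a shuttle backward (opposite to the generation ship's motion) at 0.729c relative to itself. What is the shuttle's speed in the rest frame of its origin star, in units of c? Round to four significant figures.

In units of c, u = (u' + v)/(1 + u'v) with u' = −0.729 and v = 0.537.
Numerator: −0.729 + 0.537 = −0.192. Denominator: 1 + (−0.729)(0.537) = 0.608527.
u = −0.192/0.608527 = −0.31552, so the speed is 0.3155c.

0.3155c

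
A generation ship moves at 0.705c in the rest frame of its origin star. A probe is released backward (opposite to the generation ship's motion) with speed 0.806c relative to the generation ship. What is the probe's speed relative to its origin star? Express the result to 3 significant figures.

Relativistic velocity addition: u = (u' + v)/(1 + u'v/c²), with u' = −0.806c and v = 0.705c.
Numerator: −0.806 + 0.705 = −0.101. Denominator: 1 + (−0.806)(0.705) = 0.43177.
u = −0.101/0.43177 = −0.23392, so the speed is 0.234c.

0.234c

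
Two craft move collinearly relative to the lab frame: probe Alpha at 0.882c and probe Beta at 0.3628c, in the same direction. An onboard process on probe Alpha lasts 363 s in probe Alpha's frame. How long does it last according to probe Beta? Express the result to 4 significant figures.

The velocity of probe Alpha relative to probe Beta is (0.882 − 0.3628)c / (1 − 0.882×0.3628) = 0.76352c; relative speed 0.76352c.
At |u| = 0.76352c, γ = (1 − 0.582963)^(−1/2) = 1.5485.
The clock on probe Alpha records proper time, so probe Beta measures Δt = γΔτ = 1.5485 × 363 = 562.1 s.

562.1 s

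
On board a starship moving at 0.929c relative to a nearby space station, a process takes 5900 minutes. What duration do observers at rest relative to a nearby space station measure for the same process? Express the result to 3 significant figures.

15900 minutes

γ = 1/√(1 − β²) = 1/√(1 − 0.863041) = 1/√0.136959 = 1/0.37008 = 2.7021.
The onboard clock measures proper time, so the interval in the rest frame of a nearby space station is dilated: Δt = γ·Δτ = 2.7021 × 5900 minutes = 15900 minutes.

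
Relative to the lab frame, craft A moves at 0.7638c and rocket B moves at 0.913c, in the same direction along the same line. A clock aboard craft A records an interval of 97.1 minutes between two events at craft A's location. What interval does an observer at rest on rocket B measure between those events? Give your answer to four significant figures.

Transform craft A's velocity into rocket B's frame: (0.7638 − 0.913)/(1 − 0.7638·0.913) = −0.1492/0.3026506, so the relative speed is 0.49298c.
γ for this relative speed: γ = 1/√(1 − 0.243029) = 1.1494.
Craft A's interval is proper; time dilation gives Δt_B = γΔτ = 1.1494 × 97.1 minutes = 111.6 minutes.

111.6 minutes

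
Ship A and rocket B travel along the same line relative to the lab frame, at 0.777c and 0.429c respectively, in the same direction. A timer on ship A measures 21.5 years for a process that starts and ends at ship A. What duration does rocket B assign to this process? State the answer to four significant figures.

25.21 years

The velocity of ship A relative to rocket B is (0.777 − 0.429)c / (1 − 0.777×0.429) = 0.522c; relative speed 0.522c.
At |u| = 0.522c, γ = (1 − 0.272484)^(−1/2) = 1.1724.
The clock on ship A records proper time, so rocket B measures Δt = γΔτ = 1.1724 × 21.5 = 25.21 years.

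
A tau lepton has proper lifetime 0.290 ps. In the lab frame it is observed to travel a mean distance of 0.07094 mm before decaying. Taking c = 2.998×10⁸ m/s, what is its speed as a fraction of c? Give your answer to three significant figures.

Let x = d/(cτ) = 7.094×10^-5 m / (2.998×10⁸ m/s × 2.900×10^-13 s) = 0.81595. Since d = βγcτ, x = βγ = β/√(1−β²).
Solving: β² = x²/(1+x²) = 0.665774/1.665774 = 0.399678, so β = 0.632.

0.632c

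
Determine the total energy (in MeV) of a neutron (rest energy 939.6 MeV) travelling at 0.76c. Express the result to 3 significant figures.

With β = 0.76, γ = 1/√(1 − 0.76²) = 1/√0.4224 = 1.5386.
Total energy: E = γmc² = 1.5386 × 939.6 MeV = 1450 MeV.

1450 MeV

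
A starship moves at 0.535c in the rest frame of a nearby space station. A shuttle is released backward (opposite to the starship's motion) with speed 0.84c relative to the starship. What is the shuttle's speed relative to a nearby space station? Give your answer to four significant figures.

0.5539c

In units of c, u = (u' + v)/(1 + u'v) with u' = −0.84 and v = 0.535.
Numerator: −0.84 + 0.535 = −0.305. Denominator: 1 + (−0.84)(0.535) = 0.5506.
u = −0.305/0.5506 = −0.55394, so the speed is 0.5539c.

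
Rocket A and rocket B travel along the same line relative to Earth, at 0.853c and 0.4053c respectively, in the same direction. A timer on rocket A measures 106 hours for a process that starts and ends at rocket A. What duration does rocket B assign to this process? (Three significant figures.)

145 hours

Speed of rocket A in rocket B's frame: u = (v_A − v_B)/(1 − v_A v_B/c²) = (0.853 − 0.4053)/(1 − 0.853×0.4053) = 0.4477/0.6542791 = 0.68426; |u| = 0.68426c.
γ for this relative speed: γ = 1/√(1 − 0.468212) = 1.3713.
Rocket A's interval is proper; time dilation gives Δt_B = γΔτ = 1.3713 × 106 hours = 145 hours.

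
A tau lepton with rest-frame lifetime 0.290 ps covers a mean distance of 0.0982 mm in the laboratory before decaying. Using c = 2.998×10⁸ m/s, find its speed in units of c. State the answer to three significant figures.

d = βγcτ ⇒ βγ = d/(cτ) = 9.820×10^-5 m / (8.6942×10^-5 m) = 1.1295.
β = (βγ)/√(1+(βγ)²) = 1.1295/√2.27577 = 0.749.

0.749c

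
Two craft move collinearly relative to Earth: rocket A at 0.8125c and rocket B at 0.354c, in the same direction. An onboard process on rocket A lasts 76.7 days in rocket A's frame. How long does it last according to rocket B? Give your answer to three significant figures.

100 days

Speed of rocket A in rocket B's frame: u = (v_A − v_B)/(1 − v_A v_B/c²) = (0.8125 − 0.354)/(1 − 0.8125×0.354) = 0.4585/0.712375 = 0.64362; |u| = 0.64362c.
γ for this relative speed: γ = 1/√(1 − 0.414247) = 1.3066.
The clock on rocket A records proper time, so rocket B measures Δt = γΔτ = 1.3066 × 76.7 = 100 days.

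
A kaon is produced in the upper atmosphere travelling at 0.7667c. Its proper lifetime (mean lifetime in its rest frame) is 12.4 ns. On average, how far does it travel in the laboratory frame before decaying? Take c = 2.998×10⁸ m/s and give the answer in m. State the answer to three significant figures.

Lorentz factor: γ = (1 − 0.58782889)^(−1/2) = 1.5576.
Lab-frame lifetime: Δt = γτ = 1.5576 × 12.4 ns = 19.314 ns.
Distance: d = vΔt = 0.7667 × 2.998×10⁸ m/s × 1.9314×10^-8 s = 4.44 m.

4.44 m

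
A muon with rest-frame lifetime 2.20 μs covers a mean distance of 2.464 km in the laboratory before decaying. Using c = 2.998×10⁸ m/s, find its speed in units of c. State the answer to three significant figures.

d = βγcτ ⇒ βγ = d/(cτ) = 2464 m / (659.56 m) = 3.7358.
β = (βγ)/√(1+(βγ)²) = 3.7358/√14.9562 = 0.966.

0.966c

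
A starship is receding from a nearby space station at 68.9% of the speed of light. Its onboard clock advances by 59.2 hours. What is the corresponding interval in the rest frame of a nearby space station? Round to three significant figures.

81.7 hours

With β = 0.689, γ = 1/√(1 − 0.689²) = 1/√0.525279 = 1.3798.
Time dilation: Δt = γ·Δτ = 1.3798 × 59.2 = 81.7 hours.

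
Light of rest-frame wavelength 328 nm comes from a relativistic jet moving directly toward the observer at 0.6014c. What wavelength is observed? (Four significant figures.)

Relativistic Doppler for wavelength: λ_obs = λ_src · √((1−β)/(1+β)).
With β = 0.6014: factor = √(0.3986/1.6014) = 0.49891.
λ_obs = 328 × 0.49891 = 163.6 nm.

163.6 nm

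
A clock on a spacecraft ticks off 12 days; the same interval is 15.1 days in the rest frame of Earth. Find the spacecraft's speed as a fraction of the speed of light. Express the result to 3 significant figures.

γ = Δt/Δτ = 15.1/12 = 1.2583.
β = √(1 − 1/γ²) = √(1 − 0.631585) = √0.368415 = 0.607.

0.607c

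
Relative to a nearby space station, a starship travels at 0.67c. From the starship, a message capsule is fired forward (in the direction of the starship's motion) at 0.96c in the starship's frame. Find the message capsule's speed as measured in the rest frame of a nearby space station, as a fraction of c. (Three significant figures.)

Relativistic velocity addition: u = (u' + v)/(1 + u'v/c²), with u' = 0.96c and v = 0.67c.
Numerator: 0.96 + 0.67 = 1.63. Denominator: 1 + (0.96)(0.67) = 1.6432.
u = 1.63/1.6432 = 0.99197, so the speed is 0.992c.

0.992c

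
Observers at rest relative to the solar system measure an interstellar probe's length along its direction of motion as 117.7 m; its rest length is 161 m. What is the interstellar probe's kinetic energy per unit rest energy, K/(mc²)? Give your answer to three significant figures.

0.368

γ = L₀/L = 161/117.7 = 1.36788.
K/(mc²) = γ − 1 = 1.36788 − 1 = 0.368.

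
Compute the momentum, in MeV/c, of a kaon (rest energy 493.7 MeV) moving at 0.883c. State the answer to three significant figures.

With β = 0.883, γ = 1/√(1 − 0.883²) = 1/√0.220311 = 2.1305.
Momentum: p = γβ·mc = 2.1305 × 0.883 × 493.7 MeV/c = 929 MeV/c.

929 MeV/c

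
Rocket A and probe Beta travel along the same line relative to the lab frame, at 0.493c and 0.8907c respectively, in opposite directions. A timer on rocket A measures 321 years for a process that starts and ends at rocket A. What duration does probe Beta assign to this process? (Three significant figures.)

1170 years

Transform rocket A's velocity into probe Beta's frame: (0.493 + 0.8907)/(1 + 0.493·0.8907) = 1.3837/1.4391151, so the relative speed is 0.96149c.
At |u| = 0.96149c, γ = (1 − 0.924463)^(−1/2) = 3.6385.
The clock on rocket A records proper time, so probe Beta measures Δt = γΔτ = 3.6385 × 321 = 1170 years.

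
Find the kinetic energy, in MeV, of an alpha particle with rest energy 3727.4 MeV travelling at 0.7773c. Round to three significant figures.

2200 MeV

γ = 1/√(1 − β²) = 1/√(1 − 0.60419529) = 1/√0.39580471 = 1.5895.
Kinetic energy: K = (γ − 1)mc² = (1.5895 − 1) × 3727.4 MeV = 0.5895 × 3727.4 = 2200 MeV.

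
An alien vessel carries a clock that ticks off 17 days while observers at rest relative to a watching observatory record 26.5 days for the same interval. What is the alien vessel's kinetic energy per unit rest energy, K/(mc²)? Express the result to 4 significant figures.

0.5588

The time-dilation ratio gives γ = 26.5/17 = 1.55882.
K/(mc²) = γ − 1 = 1.55882 − 1 = 0.5588.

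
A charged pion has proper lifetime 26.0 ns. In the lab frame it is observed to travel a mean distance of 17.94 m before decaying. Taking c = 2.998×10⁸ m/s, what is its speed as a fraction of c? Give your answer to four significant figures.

d = βγcτ ⇒ βγ = d/(cτ) = 17.94 m / (7.7948 m) = 2.3015.
β = (βγ)/√(1+(βγ)²) = 2.3015/√6.2969 = 0.9172.

0.9172c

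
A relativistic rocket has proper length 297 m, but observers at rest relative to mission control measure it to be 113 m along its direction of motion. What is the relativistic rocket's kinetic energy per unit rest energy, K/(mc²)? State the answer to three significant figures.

γ = L₀/L = 297/113 = 2.62832.
Since K = (γ−1)mc², K/(mc²) = 2.62832 − 1 = 1.63.

1.63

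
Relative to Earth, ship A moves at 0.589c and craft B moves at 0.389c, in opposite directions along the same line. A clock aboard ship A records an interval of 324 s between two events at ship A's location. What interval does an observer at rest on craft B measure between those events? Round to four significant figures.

534.9 s

Speed of ship A in craft B's frame: u = (v_A + v_B)/(1 + v_A v_B/c²) = (0.589 + 0.389)/(1 + 0.589×0.389) = 0.978/1.229121 = 0.79569; |u| = 0.79569c.
At |u| = 0.79569c, γ = (1 − 0.633123)^(−1/2) = 1.651.
Ship A's interval is proper; time dilation gives Δt_B = γΔτ = 1.651 × 324 s = 534.9 s.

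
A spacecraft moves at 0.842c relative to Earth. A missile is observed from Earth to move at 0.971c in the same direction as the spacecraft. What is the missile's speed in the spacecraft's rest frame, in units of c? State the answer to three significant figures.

Transform to the spacecraft's frame: u' = (u − v)/(1 − uv/c²).
u' = (0.971 − 0.842)/(1 − 0.971×0.842) = 0.129/0.182418 = 0.70717.
Speed in the spacecraft's frame: 0.707c (in the same direction).

0.707c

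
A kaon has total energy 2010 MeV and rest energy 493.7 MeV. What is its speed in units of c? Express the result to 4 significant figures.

0.9694c

γ = E/(mc²) = 2010/493.7 = 4.0713.
β = √(1 − 1/γ²) = √(1 − 0.0603301) = √0.9396699 = 0.9694.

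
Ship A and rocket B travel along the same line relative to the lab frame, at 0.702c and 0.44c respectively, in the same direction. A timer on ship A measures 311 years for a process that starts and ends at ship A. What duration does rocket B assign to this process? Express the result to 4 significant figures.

336.1 years

Speed of ship A in rocket B's frame: u = (v_A − v_B)/(1 − v_A v_B/c²) = (0.702 − 0.44)/(1 − 0.702×0.44) = 0.262/0.69112 = 0.37909; |u| = 0.37909c.
γ for this relative speed: γ = 1/√(1 − 0.143709) = 1.0807.
The clock on ship A records proper time, so rocket B measures Δt = γΔτ = 1.0807 × 311 = 336.1 years.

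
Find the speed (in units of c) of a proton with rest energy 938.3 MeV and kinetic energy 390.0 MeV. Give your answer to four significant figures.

0.7078c

K = (γ−1)mc², so γ = 1 + 390.0/938.3 = 1.4156.
Then v/c = √(1 − γ⁻²) = √(1 − 0.499021) = √0.500979 = 0.7078.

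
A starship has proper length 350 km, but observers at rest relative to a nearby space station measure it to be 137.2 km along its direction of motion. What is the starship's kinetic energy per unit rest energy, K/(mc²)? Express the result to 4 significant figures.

From L = L₀/γ: γ = 350/137.2 = 2.55102.
K/(mc²) = γ − 1 = 2.55102 − 1 = 1.551.

1.551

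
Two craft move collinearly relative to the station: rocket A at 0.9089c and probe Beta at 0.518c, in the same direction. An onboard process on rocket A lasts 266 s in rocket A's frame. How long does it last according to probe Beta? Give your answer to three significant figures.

395 s

The velocity of rocket A relative to probe Beta is (0.9089 − 0.518)c / (1 − 0.9089×0.518) = 0.73868c; relative speed 0.73868c.
At |u| = 0.73868c, γ = (1 − 0.545648)^(−1/2) = 1.4836.
Rocket A's interval is proper; time dilation gives Δt_B = γΔτ = 1.4836 × 266 s = 395 s.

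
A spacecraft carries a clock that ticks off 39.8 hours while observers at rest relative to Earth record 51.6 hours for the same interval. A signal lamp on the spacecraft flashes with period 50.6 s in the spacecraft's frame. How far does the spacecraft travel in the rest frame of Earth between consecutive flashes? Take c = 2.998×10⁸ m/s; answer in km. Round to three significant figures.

The time-dilation ratio gives γ = 51.6/39.8 = 1.29648.
β = √(1 − 1/γ²) = 0.63645. Lab-frame period = γτ = 1.29648×50.6 s = 65.602 s. Distance = βc × γτ = 0.63645 × 2.998×10⁸ m/s × 65.602 s = 1.2517×10^10 m = 1.25×10^7 km.

1.25×10^7 km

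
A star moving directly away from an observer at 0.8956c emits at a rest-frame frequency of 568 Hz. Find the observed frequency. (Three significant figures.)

Relativistic Doppler (source moving away): f_obs = f_src · √((1−β)/(1+β)).
With β = 0.8956: factor = √(0.1044/1.8956) = 0.23468.
f_obs = 568 × 0.23468 = 133 Hz.

133 Hz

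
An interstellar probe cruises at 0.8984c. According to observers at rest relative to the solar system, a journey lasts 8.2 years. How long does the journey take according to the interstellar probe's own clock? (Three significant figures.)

β² = 0.80712256, so γ = 1/√0.19287744 = 2.277.
The interstellar probe's clock runs slow as seen from the solar system, so Δτ = Δt/γ = 8.2/2.277 = 3.60 years.

3.60 years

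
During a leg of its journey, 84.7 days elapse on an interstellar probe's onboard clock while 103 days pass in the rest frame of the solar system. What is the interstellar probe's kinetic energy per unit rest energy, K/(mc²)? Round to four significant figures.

The time-dilation ratio gives γ = 103/84.7 = 1.21606.
K/(mc²) = γ − 1 = 1.21606 − 1 = 0.2161.

0.2161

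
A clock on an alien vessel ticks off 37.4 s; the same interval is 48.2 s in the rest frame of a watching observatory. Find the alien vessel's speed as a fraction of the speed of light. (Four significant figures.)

0.6308c

γ = Δt/Δτ = 48.2/37.4 = 1.2888.
β = √(1 − 1/γ²) = √(1 − 0.602045) = √0.397955 = 0.6308.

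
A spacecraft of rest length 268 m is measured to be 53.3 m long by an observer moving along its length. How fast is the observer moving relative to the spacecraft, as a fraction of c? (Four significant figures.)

0.9800c

Length contraction gives γ = L₀/L = 268/53.3 = 5.0281.
β = √(1 − 1/γ²) = √0.960446 = 0.9800.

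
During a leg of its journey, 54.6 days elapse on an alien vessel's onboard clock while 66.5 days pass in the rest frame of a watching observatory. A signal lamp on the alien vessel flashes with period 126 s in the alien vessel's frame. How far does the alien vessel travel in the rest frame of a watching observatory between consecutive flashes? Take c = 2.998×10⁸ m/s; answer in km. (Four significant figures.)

From Δt = γΔτ: γ = 66.5/54.6 = 1.21795.
β = √(1 − 1/γ²) = 0.57085. Lab-frame period = γτ = 1.21795×126 s = 153.46 s. Distance = βc × γτ = 0.57085 × 2.998×10⁸ m/s × 153.46 s = 2.6263×10^10 m = 2.626×10^7 km.

2.626×10^7 km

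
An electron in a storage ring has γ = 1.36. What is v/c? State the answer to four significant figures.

β = √(1 − 1/γ²) = √(1 − 1/1.8496) = √0.459343 = 0.6777.

0.6777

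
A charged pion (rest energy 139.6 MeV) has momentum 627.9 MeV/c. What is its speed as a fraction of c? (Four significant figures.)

βγ = pc/(mc²) = 627.9/139.6 = 4.4979.
Since γ² = 1 + (βγ)² = 21.2311, γ = √21.2311 = 4.60772, and β = (βγ)/γ = 4.4979/4.60772 = 0.9762.

0.9762c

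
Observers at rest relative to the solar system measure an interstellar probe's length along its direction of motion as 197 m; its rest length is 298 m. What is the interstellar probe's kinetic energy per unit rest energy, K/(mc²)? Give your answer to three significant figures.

0.513

From L = L₀/γ: γ = 298/197 = 1.51269.
Since K = (γ−1)mc², K/(mc²) = 1.51269 − 1 = 0.513.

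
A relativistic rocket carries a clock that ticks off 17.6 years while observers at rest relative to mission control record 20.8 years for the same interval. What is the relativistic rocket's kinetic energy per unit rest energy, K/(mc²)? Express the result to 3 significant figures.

From Δt = γΔτ: γ = 20.8/17.6 = 1.18182.
Since K = (γ−1)mc², K/(mc²) = 1.18182 − 1 = 0.182.

0.182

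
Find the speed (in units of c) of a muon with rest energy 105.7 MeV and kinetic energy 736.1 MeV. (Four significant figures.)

γ = 1 + K/(mc²) = 1 + 736.1/105.7 = 7.964.
β = √(1 − 1/γ²) = √(1 − 0.0157666) = √0.9842334 = 0.9921.

0.9921c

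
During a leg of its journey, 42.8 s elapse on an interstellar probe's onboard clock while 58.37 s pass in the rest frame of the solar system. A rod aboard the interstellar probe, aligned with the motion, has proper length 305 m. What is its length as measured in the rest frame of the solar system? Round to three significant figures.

224 m

γ = Δt/Δτ = 58.37/42.8 = 1.36379.
L = L₀/γ = 305/1.36379 = 224 m.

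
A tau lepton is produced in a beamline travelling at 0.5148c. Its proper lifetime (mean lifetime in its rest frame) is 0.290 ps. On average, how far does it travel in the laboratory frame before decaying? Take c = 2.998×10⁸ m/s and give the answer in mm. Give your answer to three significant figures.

0.0522 mm

With β = 0.5148, γ = 1/√(1 − 0.5148²) = 1/√0.73498096 = 1.1664.
Lab-frame lifetime: Δt = γτ = 1.1664 × 0.290 ps = 0.33826 ps.
Distance: d = vΔt = 0.5148 × 2.998×10⁸ m/s × 3.3826×10^-13 s = 5.22×10^-5 m = 0.0522 mm.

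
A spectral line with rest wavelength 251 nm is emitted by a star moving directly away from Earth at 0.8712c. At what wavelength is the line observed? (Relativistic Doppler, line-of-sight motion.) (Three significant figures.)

957 nm

Relativistic Doppler for wavelength: λ_obs = λ_src · √((1+β)/(1−β)).
With β = 0.8712: factor = √(1.8712/0.1288) = 3.8116.
λ_obs = 251 × 3.8116 = 957 nm.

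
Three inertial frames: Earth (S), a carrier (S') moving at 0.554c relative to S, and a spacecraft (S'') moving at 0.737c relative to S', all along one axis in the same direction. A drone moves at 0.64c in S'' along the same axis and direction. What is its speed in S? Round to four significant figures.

0.9811c

Compose velocities in two stages. Stage 1 (into S'): u₁ = (0.64+0.737)/(1+0.64×0.737) = 0.93567.
Stage 2 (into S): u = (0.93567+0.554)/(1+0.93567×0.554) = 0.9811, so the speed is 0.9811c.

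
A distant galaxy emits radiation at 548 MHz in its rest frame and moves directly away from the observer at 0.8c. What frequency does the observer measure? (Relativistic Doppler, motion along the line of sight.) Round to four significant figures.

Relativistic Doppler (source moving away): f_obs = f_src · √((1−β)/(1+β)).
With β = 0.8: factor = √(0.2/1.8) = 0.33333.
f_obs = 548 × 0.33333 = 182.7 MHz.

182.7 MHz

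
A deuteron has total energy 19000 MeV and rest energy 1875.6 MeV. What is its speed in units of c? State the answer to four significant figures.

0.9951c

Total energy E = γmc² gives γ = 19000/1875.6 = 10.13.
Hence β = √(1 − 1/γ²) = √(1 − 0.00974498) = √0.99025502 = 0.9951.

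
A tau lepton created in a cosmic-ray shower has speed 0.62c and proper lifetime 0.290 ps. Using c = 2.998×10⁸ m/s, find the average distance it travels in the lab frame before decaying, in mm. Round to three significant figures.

Lorentz factor: γ = (1 − 0.3844)^(−1/2) = 1.2745.
Lab-frame lifetime: Δt = γτ = 1.2745 × 0.290 ps = 0.3696 ps.
Distance: d = vΔt = 0.62 × 2.998×10⁸ m/s × 3.6960×10^-13 s = 6.87×10^-5 m = 0.0687 mm.

0.0687 mm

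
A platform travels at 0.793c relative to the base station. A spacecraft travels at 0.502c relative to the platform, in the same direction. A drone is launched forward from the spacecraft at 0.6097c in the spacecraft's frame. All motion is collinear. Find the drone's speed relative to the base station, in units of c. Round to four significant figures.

Compose velocities in two stages. Stage 1 (into S'): u₁ = (0.6097+0.502)/(1+0.6097×0.502) = 0.85118.
Stage 2 (into S): u = (0.85118+0.793)/(1+0.85118×0.793) = 0.98161, so the speed is 0.9816c.

0.9816c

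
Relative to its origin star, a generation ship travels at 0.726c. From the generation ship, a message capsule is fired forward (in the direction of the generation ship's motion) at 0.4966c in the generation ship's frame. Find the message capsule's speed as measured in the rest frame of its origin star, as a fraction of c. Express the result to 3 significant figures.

0.899c

Relativistic velocity addition: u = (u' + v)/(1 + u'v/c²), with u' = 0.4966c and v = 0.726c.
Numerator: 0.4966 + 0.726 = 1.2226. Denominator: 1 + (0.4966)(0.726) = 1.3605316.
u = 1.2226/1.3605316 = 0.89862, so the speed is 0.899c.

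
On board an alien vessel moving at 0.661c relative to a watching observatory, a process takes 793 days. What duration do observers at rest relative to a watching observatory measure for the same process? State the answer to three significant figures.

1060 days

β² = 0.436921, so γ = 1/√0.563079 = 1.3326.
The onboard clock measures proper time, so the interval in the rest frame of a watching observatory is dilated: Δt = γ·Δτ = 1.3326 × 793 days = 1060 days.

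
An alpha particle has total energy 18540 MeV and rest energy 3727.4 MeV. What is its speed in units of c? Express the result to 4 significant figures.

0.9796c

γ = E/(mc²) = 18540/3727.4 = 4.974.
β = √(1 − 1/γ²) = √(1 − 0.0404193) = √0.9595807 = 0.9796.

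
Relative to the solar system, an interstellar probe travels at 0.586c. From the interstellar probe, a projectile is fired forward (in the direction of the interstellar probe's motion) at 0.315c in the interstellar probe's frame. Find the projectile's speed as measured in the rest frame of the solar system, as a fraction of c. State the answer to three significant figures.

Relativistic velocity addition: u = (u' + v)/(1 + u'v/c²), with u' = 0.315c and v = 0.586c.
Numerator: 0.315 + 0.586 = 0.901. Denominator: 1 + (0.315)(0.586) = 1.18459.
u = 0.901/1.18459 = 0.7606, so the speed is 0.761c.

0.761c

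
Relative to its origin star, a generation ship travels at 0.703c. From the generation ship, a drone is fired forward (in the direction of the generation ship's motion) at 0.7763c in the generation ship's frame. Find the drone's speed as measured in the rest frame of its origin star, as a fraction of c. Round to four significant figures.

0.9570c

In units of c, u = (u' + v)/(1 + u'v) with u' = 0.7763 and v = 0.703.
Numerator: 0.7763 + 0.703 = 1.4793. Denominator: 1 + (0.7763)(0.703) = 1.5457389.
u = 1.4793/1.5457389 = 0.95702, so the speed is 0.9570c.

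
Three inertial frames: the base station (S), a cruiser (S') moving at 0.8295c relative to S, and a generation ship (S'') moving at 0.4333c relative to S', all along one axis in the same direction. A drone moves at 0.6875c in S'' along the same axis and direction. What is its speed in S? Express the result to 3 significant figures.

Apply u = (u'+v)/(1+u'v) twice. Drone in the cruiser frame: (0.6875+0.4333)/(1+0.6875·0.4333) = 1.1208/1.29789375 = 0.86355c.
That velocity, transformed to the rest frame of the base station: (0.86355+0.8295)/(1+0.86355·0.8295) = 1.69305/1.716314725 = 0.98644c.

0.986c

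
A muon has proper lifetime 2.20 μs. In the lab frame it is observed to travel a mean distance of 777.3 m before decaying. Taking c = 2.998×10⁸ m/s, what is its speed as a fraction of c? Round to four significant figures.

Let x = d/(cτ) = 777.3 m / (2.998×10⁸ m/s × 2.200×10^-6 s) = 1.1785. Since d = βγcτ, x = βγ = β/√(1−β²).
Solving: β² = x²/(1+x²) = 1.38886/2.38886 = 0.58139, so β = 0.7625.

0.7625c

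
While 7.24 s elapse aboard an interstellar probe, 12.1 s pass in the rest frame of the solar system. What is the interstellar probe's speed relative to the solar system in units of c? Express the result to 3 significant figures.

0.801c

γ = Δt/Δτ = 12.1/7.24 = 1.6713.
β = √(1 − 1/γ²) = √(1 − 0.358007) = √0.641993 = 0.801.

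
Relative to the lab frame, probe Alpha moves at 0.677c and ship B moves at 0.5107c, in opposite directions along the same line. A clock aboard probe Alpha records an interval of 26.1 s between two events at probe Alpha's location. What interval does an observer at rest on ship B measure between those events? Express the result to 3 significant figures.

55.5 s

The velocity of probe Alpha relative to ship B is (0.677 + 0.5107)c / (1 + 0.677×0.5107) = 0.88256c; relative speed 0.88256c.
At |u| = 0.88256c, γ = (1 − 0.778912)^(−1/2) = 2.1268.
Probe Alpha's interval is proper; time dilation gives Δt_B = γΔτ = 2.1268 × 26.1 s = 55.5 s.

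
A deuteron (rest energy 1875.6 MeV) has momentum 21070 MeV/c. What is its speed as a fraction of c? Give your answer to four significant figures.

βγ = pc/(mc²) = 21070/1875.6 = 11.234.
Since γ² = 1 + (βγ)² = 127.203, γ = √127.203 = 11.2784, and β = (βγ)/γ = 11.234/11.2784 = 0.9961.

0.9961c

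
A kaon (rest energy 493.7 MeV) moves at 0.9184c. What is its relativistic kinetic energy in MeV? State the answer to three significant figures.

γ = 1/√(1 − β²) = 1/√(1 − 0.84345856) = 1/√0.15654144 = 1/0.395653 = 2.5275.
Kinetic energy: K = (γ − 1)mc² = (2.5275 − 1) × 493.7 MeV = 1.5275 × 493.7 = 754 MeV.

754 MeV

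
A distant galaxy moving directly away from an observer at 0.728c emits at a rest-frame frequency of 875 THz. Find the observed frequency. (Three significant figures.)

Relativistic Doppler (source moving away): f_obs = f_src · √((1−β)/(1+β)).
With β = 0.728: factor = √(0.272/1.728) = 0.39675.
f_obs = 875 × 0.39675 = 347 THz.

347 THz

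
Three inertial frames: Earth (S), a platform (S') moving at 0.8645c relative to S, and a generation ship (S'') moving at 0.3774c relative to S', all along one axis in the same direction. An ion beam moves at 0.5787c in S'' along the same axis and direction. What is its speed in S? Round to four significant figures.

0.9826c

Apply u = (u'+v)/(1+u'v) twice. Ion beam in the platform frame: (0.5787+0.3774)/(1+0.5787·0.3774) = 0.9561/1.21840138 = 0.78472c.
That velocity, transformed to the rest frame of Earth: (0.78472+0.8645)/(1+0.78472·0.8645) = 1.64922/1.67839044 = 0.98262c.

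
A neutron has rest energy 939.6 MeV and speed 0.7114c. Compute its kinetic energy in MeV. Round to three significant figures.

397 MeV

β² = 0.50608996, so γ = 1/√0.49391004 = 1.42291.
Kinetic energy: K = (γ − 1)mc² = (1.42291 − 1) × 939.6 MeV = 0.42291 × 939.6 = 397 MeV.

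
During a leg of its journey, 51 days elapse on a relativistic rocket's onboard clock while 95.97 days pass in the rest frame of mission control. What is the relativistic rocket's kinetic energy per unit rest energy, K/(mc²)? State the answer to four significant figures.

γ = Δt/Δτ = 95.97/51 = 1.88176.
Since K = (γ−1)mc², K/(mc²) = 1.88176 − 1 = 0.8818.

0.8818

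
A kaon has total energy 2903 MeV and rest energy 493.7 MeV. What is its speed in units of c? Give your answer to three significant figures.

γ = E/(mc²) = 2903/493.7 = 5.8801.
β = √(1 − 1/γ²) = √(1 − 0.0289222) = √0.9710778 = 0.985.

0.985c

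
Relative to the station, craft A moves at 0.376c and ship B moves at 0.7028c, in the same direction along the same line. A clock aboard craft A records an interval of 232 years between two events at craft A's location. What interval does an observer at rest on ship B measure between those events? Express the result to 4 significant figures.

Speed of craft A in ship B's frame: u = (v_A − v_B)/(1 − v_A v_B/c²) = (0.376 − 0.7028)/(1 − 0.376×0.7028) = −0.3268/0.7357472 = −0.44417; |u| = 0.44417c.
γ for this relative speed: γ = 1/√(1 − 0.197287) = 1.1161.
Craft A's interval is proper; time dilation gives Δt_B = γΔτ = 1.1161 × 232 years = 258.9 years.

258.9 years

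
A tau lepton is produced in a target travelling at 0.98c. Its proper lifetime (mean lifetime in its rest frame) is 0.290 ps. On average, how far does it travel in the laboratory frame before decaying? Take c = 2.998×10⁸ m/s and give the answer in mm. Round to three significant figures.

0.428 mm

γ = 1/√(1 − β²) = 1/√(1 − 0.9604) = 1/√0.0396 = 1/0.198997 = 5.0252.
Lab-frame lifetime: Δt = γτ = 5.0252 × 0.290 ps = 1.4573 ps.
Distance: d = vΔt = 0.98 × 2.998×10⁸ m/s × 1.4573×10^-12 s = 4.28×10^-4 m = 0.428 mm.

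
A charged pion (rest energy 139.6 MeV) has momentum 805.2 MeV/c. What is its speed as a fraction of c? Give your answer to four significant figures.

βγ = pc/(mc²) = 805.2/139.6 = 5.7679.
Since γ² = 1 + (βγ)² = 34.2687, γ = √34.2687 = 5.85395, and β = (βγ)/γ = 5.7679/5.85395 = 0.9853.

0.9853c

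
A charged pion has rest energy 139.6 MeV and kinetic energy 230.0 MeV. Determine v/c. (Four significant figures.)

0.9259

γ = 1 + K/(mc²) = 1 + 230.0/139.6 = 2.6476.
β = √(1 − 1/γ²) = √(1 − 0.142658) = √0.857342 = 0.9259.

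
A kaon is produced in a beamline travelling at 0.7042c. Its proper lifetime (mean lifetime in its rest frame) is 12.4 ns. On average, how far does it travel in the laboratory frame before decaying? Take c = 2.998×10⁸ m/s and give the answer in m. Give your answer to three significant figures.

3.69 m

β² = 0.49589764, so γ = 1/√0.50410236 = 1.4084.
Lab-frame lifetime: Δt = γτ = 1.4084 × 12.4 ns = 17.464 ns.
Distance: d = vΔt = 0.7042 × 2.998×10⁸ m/s × 1.7464×10^-8 s = 3.69 m.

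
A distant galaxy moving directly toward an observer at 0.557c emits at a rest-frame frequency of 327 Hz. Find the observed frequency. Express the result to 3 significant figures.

Relativistic Doppler (source moving toward): f_obs = f_src · √((1+β)/(1−β)).
With β = 0.557: factor = √(1.557/0.443) = 1.8747.
f_obs = 327 × 1.8747 = 613 Hz.

613 Hz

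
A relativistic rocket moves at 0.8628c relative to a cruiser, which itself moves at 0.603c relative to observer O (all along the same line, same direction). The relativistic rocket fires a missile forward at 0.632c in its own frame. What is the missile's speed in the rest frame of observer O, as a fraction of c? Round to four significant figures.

0.9918c

Compose velocities in two stages. Stage 1 (into S'): u₁ = (0.632+0.8628)/(1+0.632×0.8628) = 0.96733.
Stage 2 (into S): u = (0.96733+0.603)/(1+0.96733×0.603) = 0.99181, so the speed is 0.9918c.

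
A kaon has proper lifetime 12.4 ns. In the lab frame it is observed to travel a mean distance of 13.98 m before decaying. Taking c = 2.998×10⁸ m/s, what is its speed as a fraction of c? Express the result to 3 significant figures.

Let x = d/(cτ) = 13.98 m / (2.998×10⁸ m/s × 1.240×10^-8 s) = 3.7606. Since d = βγcτ, x = βγ = β/√(1−β²).
Solving: β² = x²/(1+x²) = 14.1421/15.1421 = 0.933959, so β = 0.966.

0.966c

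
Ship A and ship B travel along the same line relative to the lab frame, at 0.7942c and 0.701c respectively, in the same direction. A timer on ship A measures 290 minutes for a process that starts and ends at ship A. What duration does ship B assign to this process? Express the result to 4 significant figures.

296.6 minutes

The velocity of ship A relative to ship B is (0.7942 − 0.701)c / (1 − 0.7942×0.701) = 0.21026c; relative speed 0.21026c.
At |u| = 0.21026c, γ = (1 − 0.0442093)^(−1/2) = 1.0229.
The clock on ship A records proper time, so ship B measures Δt = γΔτ = 1.0229 × 290 = 296.6 minutes.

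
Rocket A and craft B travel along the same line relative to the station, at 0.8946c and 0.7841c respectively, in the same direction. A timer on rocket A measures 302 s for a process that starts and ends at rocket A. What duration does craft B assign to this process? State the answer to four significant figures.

325.1 s

Speed of rocket A in craft B's frame: u = (v_A − v_B)/(1 − v_A v_B/c²) = (0.8946 − 0.7841)/(1 − 0.8946×0.7841) = 0.1105/0.29854414 = 0.37013; |u| = 0.37013c.
At |u| = 0.37013c, γ = (1 − 0.136996)^(−1/2) = 1.0764.
The clock on rocket A records proper time, so craft B measures Δt = γΔτ = 1.0764 × 302 = 325.1 s.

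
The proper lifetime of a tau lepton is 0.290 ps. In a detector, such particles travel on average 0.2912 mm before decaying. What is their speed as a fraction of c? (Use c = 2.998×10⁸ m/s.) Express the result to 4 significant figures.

Let x = d/(cτ) = 2.912×10^-4 m / (2.998×10⁸ m/s × 2.900×10^-13 s) = 3.3494. Since d = βγcτ, x = βγ = β/√(1−β²).
Solving: β² = x²/(1+x²) = 11.2185/12.2185 = 0.918157, so β = 0.9582.

0.9582c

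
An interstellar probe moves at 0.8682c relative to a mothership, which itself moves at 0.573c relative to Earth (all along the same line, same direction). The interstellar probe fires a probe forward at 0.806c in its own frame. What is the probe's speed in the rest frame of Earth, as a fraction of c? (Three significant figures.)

First combine the probe and interstellar probe (S''→S'): u₁ = (0.806 + 0.8682)/(1 + 0.806×0.8682) = 1.6742/1.6997692 = 0.98496.
Then combine with the mothership (S'→S): u = (0.98496 + 0.573)/(1 + 0.98496×0.573) = 1.55796/1.56438208 = 0.99589.

0.996c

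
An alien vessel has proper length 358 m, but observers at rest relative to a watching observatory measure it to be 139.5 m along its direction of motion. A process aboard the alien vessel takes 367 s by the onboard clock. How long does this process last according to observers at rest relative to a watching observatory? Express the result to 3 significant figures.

942 s

γ = L₀/L = 358/139.5 = 2.56631.
The same γ dilates the second interval: 2.56631 × 367 s = 942 s.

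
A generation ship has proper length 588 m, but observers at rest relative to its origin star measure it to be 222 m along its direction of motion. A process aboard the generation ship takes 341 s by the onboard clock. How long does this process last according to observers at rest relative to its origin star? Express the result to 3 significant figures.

γ = L₀/L = 588/222 = 2.64865.
The same γ dilates the second interval: 2.64865 × 341 s = 903 s.

903 s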